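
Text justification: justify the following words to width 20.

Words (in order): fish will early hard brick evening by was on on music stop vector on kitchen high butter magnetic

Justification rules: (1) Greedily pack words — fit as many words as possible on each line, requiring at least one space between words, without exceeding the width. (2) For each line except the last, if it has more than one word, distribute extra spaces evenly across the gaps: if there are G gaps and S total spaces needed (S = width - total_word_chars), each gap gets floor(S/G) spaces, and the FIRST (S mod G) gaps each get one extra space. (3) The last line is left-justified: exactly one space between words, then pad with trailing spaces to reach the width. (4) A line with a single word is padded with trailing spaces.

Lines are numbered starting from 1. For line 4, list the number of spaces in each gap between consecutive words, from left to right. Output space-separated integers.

Line 1: ['fish', 'will', 'early', 'hard'] (min_width=20, slack=0)
Line 2: ['brick', 'evening', 'by', 'was'] (min_width=20, slack=0)
Line 3: ['on', 'on', 'music', 'stop'] (min_width=16, slack=4)
Line 4: ['vector', 'on', 'kitchen'] (min_width=17, slack=3)
Line 5: ['high', 'butter', 'magnetic'] (min_width=20, slack=0)

Answer: 3 2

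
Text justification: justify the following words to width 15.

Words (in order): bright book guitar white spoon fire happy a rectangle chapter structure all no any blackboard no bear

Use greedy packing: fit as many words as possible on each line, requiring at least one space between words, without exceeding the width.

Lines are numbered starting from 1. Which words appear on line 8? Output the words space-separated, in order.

Answer: no any

Derivation:
Line 1: ['bright', 'book'] (min_width=11, slack=4)
Line 2: ['guitar', 'white'] (min_width=12, slack=3)
Line 3: ['spoon', 'fire'] (min_width=10, slack=5)
Line 4: ['happy', 'a'] (min_width=7, slack=8)
Line 5: ['rectangle'] (min_width=9, slack=6)
Line 6: ['chapter'] (min_width=7, slack=8)
Line 7: ['structure', 'all'] (min_width=13, slack=2)
Line 8: ['no', 'any'] (min_width=6, slack=9)
Line 9: ['blackboard', 'no'] (min_width=13, slack=2)
Line 10: ['bear'] (min_width=4, slack=11)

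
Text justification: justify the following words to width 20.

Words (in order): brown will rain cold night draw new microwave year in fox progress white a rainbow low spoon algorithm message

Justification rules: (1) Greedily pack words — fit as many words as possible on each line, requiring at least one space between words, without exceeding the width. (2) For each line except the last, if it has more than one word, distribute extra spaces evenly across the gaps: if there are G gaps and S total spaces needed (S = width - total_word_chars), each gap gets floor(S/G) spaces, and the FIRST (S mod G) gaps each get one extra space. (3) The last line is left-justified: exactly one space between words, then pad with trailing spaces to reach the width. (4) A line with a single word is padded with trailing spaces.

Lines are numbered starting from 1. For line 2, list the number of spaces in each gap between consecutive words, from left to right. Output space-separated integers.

Line 1: ['brown', 'will', 'rain', 'cold'] (min_width=20, slack=0)
Line 2: ['night', 'draw', 'new'] (min_width=14, slack=6)
Line 3: ['microwave', 'year', 'in'] (min_width=17, slack=3)
Line 4: ['fox', 'progress', 'white', 'a'] (min_width=20, slack=0)
Line 5: ['rainbow', 'low', 'spoon'] (min_width=17, slack=3)
Line 6: ['algorithm', 'message'] (min_width=17, slack=3)

Answer: 4 4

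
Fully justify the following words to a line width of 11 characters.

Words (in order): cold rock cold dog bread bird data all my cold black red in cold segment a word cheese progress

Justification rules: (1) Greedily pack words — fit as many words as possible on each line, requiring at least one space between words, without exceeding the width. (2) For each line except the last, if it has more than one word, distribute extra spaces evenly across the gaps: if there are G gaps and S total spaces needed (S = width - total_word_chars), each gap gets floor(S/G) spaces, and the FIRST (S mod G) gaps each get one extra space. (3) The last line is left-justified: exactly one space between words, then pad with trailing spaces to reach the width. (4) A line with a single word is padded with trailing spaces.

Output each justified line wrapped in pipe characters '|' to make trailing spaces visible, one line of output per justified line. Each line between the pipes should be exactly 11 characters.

Answer: |cold   rock|
|cold    dog|
|bread  bird|
|data all my|
|cold  black|
|red in cold|
|segment   a|
|word cheese|
|progress   |

Derivation:
Line 1: ['cold', 'rock'] (min_width=9, slack=2)
Line 2: ['cold', 'dog'] (min_width=8, slack=3)
Line 3: ['bread', 'bird'] (min_width=10, slack=1)
Line 4: ['data', 'all', 'my'] (min_width=11, slack=0)
Line 5: ['cold', 'black'] (min_width=10, slack=1)
Line 6: ['red', 'in', 'cold'] (min_width=11, slack=0)
Line 7: ['segment', 'a'] (min_width=9, slack=2)
Line 8: ['word', 'cheese'] (min_width=11, slack=0)
Line 9: ['progress'] (min_width=8, slack=3)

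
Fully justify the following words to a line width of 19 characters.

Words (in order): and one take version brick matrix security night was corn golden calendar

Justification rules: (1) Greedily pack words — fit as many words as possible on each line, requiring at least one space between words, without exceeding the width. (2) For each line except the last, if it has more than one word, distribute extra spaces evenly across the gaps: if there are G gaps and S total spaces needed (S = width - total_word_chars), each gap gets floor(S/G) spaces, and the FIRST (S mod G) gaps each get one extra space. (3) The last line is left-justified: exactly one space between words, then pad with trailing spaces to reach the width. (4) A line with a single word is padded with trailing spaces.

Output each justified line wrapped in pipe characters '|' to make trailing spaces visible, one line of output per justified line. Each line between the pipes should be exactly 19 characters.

Answer: |and     one    take|
|version       brick|
|matrix     security|
|night    was   corn|
|golden calendar    |

Derivation:
Line 1: ['and', 'one', 'take'] (min_width=12, slack=7)
Line 2: ['version', 'brick'] (min_width=13, slack=6)
Line 3: ['matrix', 'security'] (min_width=15, slack=4)
Line 4: ['night', 'was', 'corn'] (min_width=14, slack=5)
Line 5: ['golden', 'calendar'] (min_width=15, slack=4)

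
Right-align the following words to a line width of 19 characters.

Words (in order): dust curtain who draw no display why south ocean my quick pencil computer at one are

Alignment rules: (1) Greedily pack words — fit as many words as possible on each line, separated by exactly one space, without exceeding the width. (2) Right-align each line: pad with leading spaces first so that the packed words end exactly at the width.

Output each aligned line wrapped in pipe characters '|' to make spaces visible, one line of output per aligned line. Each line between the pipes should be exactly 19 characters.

Line 1: ['dust', 'curtain', 'who'] (min_width=16, slack=3)
Line 2: ['draw', 'no', 'display', 'why'] (min_width=19, slack=0)
Line 3: ['south', 'ocean', 'my'] (min_width=14, slack=5)
Line 4: ['quick', 'pencil'] (min_width=12, slack=7)
Line 5: ['computer', 'at', 'one', 'are'] (min_width=19, slack=0)

Answer: |   dust curtain who|
|draw no display why|
|     south ocean my|
|       quick pencil|
|computer at one are|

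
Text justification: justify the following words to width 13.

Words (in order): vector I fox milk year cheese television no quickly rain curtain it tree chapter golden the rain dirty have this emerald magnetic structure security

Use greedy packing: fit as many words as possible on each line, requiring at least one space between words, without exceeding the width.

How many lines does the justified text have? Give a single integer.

Line 1: ['vector', 'I', 'fox'] (min_width=12, slack=1)
Line 2: ['milk', 'year'] (min_width=9, slack=4)
Line 3: ['cheese'] (min_width=6, slack=7)
Line 4: ['television', 'no'] (min_width=13, slack=0)
Line 5: ['quickly', 'rain'] (min_width=12, slack=1)
Line 6: ['curtain', 'it'] (min_width=10, slack=3)
Line 7: ['tree', 'chapter'] (min_width=12, slack=1)
Line 8: ['golden', 'the'] (min_width=10, slack=3)
Line 9: ['rain', 'dirty'] (min_width=10, slack=3)
Line 10: ['have', 'this'] (min_width=9, slack=4)
Line 11: ['emerald'] (min_width=7, slack=6)
Line 12: ['magnetic'] (min_width=8, slack=5)
Line 13: ['structure'] (min_width=9, slack=4)
Line 14: ['security'] (min_width=8, slack=5)
Total lines: 14

Answer: 14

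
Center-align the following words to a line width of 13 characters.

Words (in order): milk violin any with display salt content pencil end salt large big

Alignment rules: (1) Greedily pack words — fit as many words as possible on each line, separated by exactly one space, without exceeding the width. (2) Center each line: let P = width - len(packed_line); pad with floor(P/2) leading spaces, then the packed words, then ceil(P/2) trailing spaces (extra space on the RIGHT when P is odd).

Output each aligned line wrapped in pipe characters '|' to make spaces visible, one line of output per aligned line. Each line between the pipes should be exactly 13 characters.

Line 1: ['milk', 'violin'] (min_width=11, slack=2)
Line 2: ['any', 'with'] (min_width=8, slack=5)
Line 3: ['display', 'salt'] (min_width=12, slack=1)
Line 4: ['content'] (min_width=7, slack=6)
Line 5: ['pencil', 'end'] (min_width=10, slack=3)
Line 6: ['salt', 'large'] (min_width=10, slack=3)
Line 7: ['big'] (min_width=3, slack=10)

Answer: | milk violin |
|  any with   |
|display salt |
|   content   |
| pencil end  |
| salt large  |
|     big     |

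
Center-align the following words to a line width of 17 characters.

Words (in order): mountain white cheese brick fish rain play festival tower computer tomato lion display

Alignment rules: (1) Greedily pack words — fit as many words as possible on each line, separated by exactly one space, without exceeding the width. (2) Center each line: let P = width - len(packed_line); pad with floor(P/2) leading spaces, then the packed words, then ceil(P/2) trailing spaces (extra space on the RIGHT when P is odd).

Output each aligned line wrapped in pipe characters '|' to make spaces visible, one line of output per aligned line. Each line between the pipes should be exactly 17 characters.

Answer: | mountain white  |
|cheese brick fish|
|    rain play    |
| festival tower  |
| computer tomato |
|  lion display   |

Derivation:
Line 1: ['mountain', 'white'] (min_width=14, slack=3)
Line 2: ['cheese', 'brick', 'fish'] (min_width=17, slack=0)
Line 3: ['rain', 'play'] (min_width=9, slack=8)
Line 4: ['festival', 'tower'] (min_width=14, slack=3)
Line 5: ['computer', 'tomato'] (min_width=15, slack=2)
Line 6: ['lion', 'display'] (min_width=12, slack=5)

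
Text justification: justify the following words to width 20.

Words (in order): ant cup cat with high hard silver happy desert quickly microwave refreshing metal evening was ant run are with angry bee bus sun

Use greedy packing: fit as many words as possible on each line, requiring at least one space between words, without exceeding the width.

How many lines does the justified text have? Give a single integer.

Answer: 7

Derivation:
Line 1: ['ant', 'cup', 'cat', 'with'] (min_width=16, slack=4)
Line 2: ['high', 'hard', 'silver'] (min_width=16, slack=4)
Line 3: ['happy', 'desert', 'quickly'] (min_width=20, slack=0)
Line 4: ['microwave', 'refreshing'] (min_width=20, slack=0)
Line 5: ['metal', 'evening', 'was'] (min_width=17, slack=3)
Line 6: ['ant', 'run', 'are', 'with'] (min_width=16, slack=4)
Line 7: ['angry', 'bee', 'bus', 'sun'] (min_width=17, slack=3)
Total lines: 7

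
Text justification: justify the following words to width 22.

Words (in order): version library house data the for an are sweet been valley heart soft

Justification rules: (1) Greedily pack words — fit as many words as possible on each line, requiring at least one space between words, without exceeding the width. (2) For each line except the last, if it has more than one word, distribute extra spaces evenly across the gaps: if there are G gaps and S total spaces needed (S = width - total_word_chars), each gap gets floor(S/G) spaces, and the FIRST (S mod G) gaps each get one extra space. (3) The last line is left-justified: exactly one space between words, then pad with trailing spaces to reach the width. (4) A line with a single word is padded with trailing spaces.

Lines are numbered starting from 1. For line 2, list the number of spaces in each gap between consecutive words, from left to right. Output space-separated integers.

Line 1: ['version', 'library', 'house'] (min_width=21, slack=1)
Line 2: ['data', 'the', 'for', 'an', 'are'] (min_width=19, slack=3)
Line 3: ['sweet', 'been', 'valley'] (min_width=17, slack=5)
Line 4: ['heart', 'soft'] (min_width=10, slack=12)

Answer: 2 2 2 1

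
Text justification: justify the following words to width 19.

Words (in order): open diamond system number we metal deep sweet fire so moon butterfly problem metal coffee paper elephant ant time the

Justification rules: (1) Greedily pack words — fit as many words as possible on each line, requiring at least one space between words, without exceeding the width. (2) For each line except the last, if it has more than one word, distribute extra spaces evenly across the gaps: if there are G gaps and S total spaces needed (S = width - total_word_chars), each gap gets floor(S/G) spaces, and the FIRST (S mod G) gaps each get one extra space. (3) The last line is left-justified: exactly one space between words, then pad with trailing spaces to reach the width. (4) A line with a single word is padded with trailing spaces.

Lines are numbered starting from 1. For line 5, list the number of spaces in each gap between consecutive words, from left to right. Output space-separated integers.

Answer: 7

Derivation:
Line 1: ['open', 'diamond', 'system'] (min_width=19, slack=0)
Line 2: ['number', 'we', 'metal'] (min_width=15, slack=4)
Line 3: ['deep', 'sweet', 'fire', 'so'] (min_width=18, slack=1)
Line 4: ['moon', 'butterfly'] (min_width=14, slack=5)
Line 5: ['problem', 'metal'] (min_width=13, slack=6)
Line 6: ['coffee', 'paper'] (min_width=12, slack=7)
Line 7: ['elephant', 'ant', 'time'] (min_width=17, slack=2)
Line 8: ['the'] (min_width=3, slack=16)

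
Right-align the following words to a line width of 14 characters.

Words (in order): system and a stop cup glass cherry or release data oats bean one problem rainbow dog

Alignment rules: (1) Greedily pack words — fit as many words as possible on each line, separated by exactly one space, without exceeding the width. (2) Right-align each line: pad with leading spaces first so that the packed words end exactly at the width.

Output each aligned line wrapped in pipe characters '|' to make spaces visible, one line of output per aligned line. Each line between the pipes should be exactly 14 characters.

Answer: |  system and a|
|stop cup glass|
|     cherry or|
|  release data|
| oats bean one|
|       problem|
|   rainbow dog|

Derivation:
Line 1: ['system', 'and', 'a'] (min_width=12, slack=2)
Line 2: ['stop', 'cup', 'glass'] (min_width=14, slack=0)
Line 3: ['cherry', 'or'] (min_width=9, slack=5)
Line 4: ['release', 'data'] (min_width=12, slack=2)
Line 5: ['oats', 'bean', 'one'] (min_width=13, slack=1)
Line 6: ['problem'] (min_width=7, slack=7)
Line 7: ['rainbow', 'dog'] (min_width=11, slack=3)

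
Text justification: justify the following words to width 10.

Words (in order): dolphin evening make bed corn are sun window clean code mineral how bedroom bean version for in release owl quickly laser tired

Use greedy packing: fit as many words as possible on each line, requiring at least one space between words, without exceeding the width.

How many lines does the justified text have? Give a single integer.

Line 1: ['dolphin'] (min_width=7, slack=3)
Line 2: ['evening'] (min_width=7, slack=3)
Line 3: ['make', 'bed'] (min_width=8, slack=2)
Line 4: ['corn', 'are'] (min_width=8, slack=2)
Line 5: ['sun', 'window'] (min_width=10, slack=0)
Line 6: ['clean', 'code'] (min_width=10, slack=0)
Line 7: ['mineral'] (min_width=7, slack=3)
Line 8: ['how'] (min_width=3, slack=7)
Line 9: ['bedroom'] (min_width=7, slack=3)
Line 10: ['bean'] (min_width=4, slack=6)
Line 11: ['version'] (min_width=7, slack=3)
Line 12: ['for', 'in'] (min_width=6, slack=4)
Line 13: ['release'] (min_width=7, slack=3)
Line 14: ['owl'] (min_width=3, slack=7)
Line 15: ['quickly'] (min_width=7, slack=3)
Line 16: ['laser'] (min_width=5, slack=5)
Line 17: ['tired'] (min_width=5, slack=5)
Total lines: 17

Answer: 17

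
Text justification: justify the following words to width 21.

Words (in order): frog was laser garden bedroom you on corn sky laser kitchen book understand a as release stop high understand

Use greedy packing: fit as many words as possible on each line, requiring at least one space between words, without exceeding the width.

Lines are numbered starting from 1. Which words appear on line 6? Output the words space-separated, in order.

Answer: understand

Derivation:
Line 1: ['frog', 'was', 'laser', 'garden'] (min_width=21, slack=0)
Line 2: ['bedroom', 'you', 'on', 'corn'] (min_width=19, slack=2)
Line 3: ['sky', 'laser', 'kitchen'] (min_width=17, slack=4)
Line 4: ['book', 'understand', 'a', 'as'] (min_width=20, slack=1)
Line 5: ['release', 'stop', 'high'] (min_width=17, slack=4)
Line 6: ['understand'] (min_width=10, slack=11)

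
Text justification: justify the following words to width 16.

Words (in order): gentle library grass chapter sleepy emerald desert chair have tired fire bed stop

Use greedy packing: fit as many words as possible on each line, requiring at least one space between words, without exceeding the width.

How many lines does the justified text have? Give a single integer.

Line 1: ['gentle', 'library'] (min_width=14, slack=2)
Line 2: ['grass', 'chapter'] (min_width=13, slack=3)
Line 3: ['sleepy', 'emerald'] (min_width=14, slack=2)
Line 4: ['desert', 'chair'] (min_width=12, slack=4)
Line 5: ['have', 'tired', 'fire'] (min_width=15, slack=1)
Line 6: ['bed', 'stop'] (min_width=8, slack=8)
Total lines: 6

Answer: 6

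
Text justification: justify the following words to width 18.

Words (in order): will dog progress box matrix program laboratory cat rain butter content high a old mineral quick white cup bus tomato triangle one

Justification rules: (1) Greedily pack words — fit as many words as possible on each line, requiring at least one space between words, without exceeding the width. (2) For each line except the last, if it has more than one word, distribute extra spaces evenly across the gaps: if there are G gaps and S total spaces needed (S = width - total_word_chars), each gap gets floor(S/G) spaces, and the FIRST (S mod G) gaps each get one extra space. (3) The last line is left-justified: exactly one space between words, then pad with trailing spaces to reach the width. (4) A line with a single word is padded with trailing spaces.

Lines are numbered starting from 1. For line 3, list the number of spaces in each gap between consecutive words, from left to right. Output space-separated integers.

Answer: 5

Derivation:
Line 1: ['will', 'dog', 'progress'] (min_width=17, slack=1)
Line 2: ['box', 'matrix', 'program'] (min_width=18, slack=0)
Line 3: ['laboratory', 'cat'] (min_width=14, slack=4)
Line 4: ['rain', 'butter'] (min_width=11, slack=7)
Line 5: ['content', 'high', 'a', 'old'] (min_width=18, slack=0)
Line 6: ['mineral', 'quick'] (min_width=13, slack=5)
Line 7: ['white', 'cup', 'bus'] (min_width=13, slack=5)
Line 8: ['tomato', 'triangle'] (min_width=15, slack=3)
Line 9: ['one'] (min_width=3, slack=15)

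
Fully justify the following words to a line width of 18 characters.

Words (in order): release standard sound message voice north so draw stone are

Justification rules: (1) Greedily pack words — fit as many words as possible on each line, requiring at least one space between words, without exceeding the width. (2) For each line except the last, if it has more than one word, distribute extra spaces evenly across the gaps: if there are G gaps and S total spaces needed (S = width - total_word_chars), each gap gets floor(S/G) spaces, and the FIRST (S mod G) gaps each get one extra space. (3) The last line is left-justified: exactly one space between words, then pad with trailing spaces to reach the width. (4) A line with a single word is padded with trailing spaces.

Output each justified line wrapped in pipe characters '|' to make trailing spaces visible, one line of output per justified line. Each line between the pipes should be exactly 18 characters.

Line 1: ['release', 'standard'] (min_width=16, slack=2)
Line 2: ['sound', 'message'] (min_width=13, slack=5)
Line 3: ['voice', 'north', 'so'] (min_width=14, slack=4)
Line 4: ['draw', 'stone', 'are'] (min_width=14, slack=4)

Answer: |release   standard|
|sound      message|
|voice   north   so|
|draw stone are    |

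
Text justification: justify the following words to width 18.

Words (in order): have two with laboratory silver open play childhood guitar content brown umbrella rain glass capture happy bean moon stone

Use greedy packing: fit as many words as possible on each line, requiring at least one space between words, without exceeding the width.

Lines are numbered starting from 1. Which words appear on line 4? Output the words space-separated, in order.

Answer: childhood guitar

Derivation:
Line 1: ['have', 'two', 'with'] (min_width=13, slack=5)
Line 2: ['laboratory', 'silver'] (min_width=17, slack=1)
Line 3: ['open', 'play'] (min_width=9, slack=9)
Line 4: ['childhood', 'guitar'] (min_width=16, slack=2)
Line 5: ['content', 'brown'] (min_width=13, slack=5)
Line 6: ['umbrella', 'rain'] (min_width=13, slack=5)
Line 7: ['glass', 'capture'] (min_width=13, slack=5)
Line 8: ['happy', 'bean', 'moon'] (min_width=15, slack=3)
Line 9: ['stone'] (min_width=5, slack=13)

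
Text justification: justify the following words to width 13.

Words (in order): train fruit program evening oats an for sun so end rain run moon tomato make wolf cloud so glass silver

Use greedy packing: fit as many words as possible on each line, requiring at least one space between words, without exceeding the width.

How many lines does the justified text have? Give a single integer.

Line 1: ['train', 'fruit'] (min_width=11, slack=2)
Line 2: ['program'] (min_width=7, slack=6)
Line 3: ['evening', 'oats'] (min_width=12, slack=1)
Line 4: ['an', 'for', 'sun', 'so'] (min_width=13, slack=0)
Line 5: ['end', 'rain', 'run'] (min_width=12, slack=1)
Line 6: ['moon', 'tomato'] (min_width=11, slack=2)
Line 7: ['make', 'wolf'] (min_width=9, slack=4)
Line 8: ['cloud', 'so'] (min_width=8, slack=5)
Line 9: ['glass', 'silver'] (min_width=12, slack=1)
Total lines: 9

Answer: 9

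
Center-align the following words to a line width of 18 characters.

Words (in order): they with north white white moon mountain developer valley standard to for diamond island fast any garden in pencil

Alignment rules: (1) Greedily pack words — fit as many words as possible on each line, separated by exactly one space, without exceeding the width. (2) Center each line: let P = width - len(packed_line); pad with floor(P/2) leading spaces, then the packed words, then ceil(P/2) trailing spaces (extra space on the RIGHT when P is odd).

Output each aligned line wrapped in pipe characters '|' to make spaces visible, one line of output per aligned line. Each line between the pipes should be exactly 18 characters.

Answer: | they with north  |
| white white moon |
|mountain developer|
|valley standard to|
|for diamond island|
|fast any garden in|
|      pencil      |

Derivation:
Line 1: ['they', 'with', 'north'] (min_width=15, slack=3)
Line 2: ['white', 'white', 'moon'] (min_width=16, slack=2)
Line 3: ['mountain', 'developer'] (min_width=18, slack=0)
Line 4: ['valley', 'standard', 'to'] (min_width=18, slack=0)
Line 5: ['for', 'diamond', 'island'] (min_width=18, slack=0)
Line 6: ['fast', 'any', 'garden', 'in'] (min_width=18, slack=0)
Line 7: ['pencil'] (min_width=6, slack=12)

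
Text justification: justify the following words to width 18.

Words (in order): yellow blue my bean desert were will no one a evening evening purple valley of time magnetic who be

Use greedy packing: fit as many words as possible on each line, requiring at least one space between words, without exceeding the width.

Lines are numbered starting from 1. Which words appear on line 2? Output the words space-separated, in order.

Line 1: ['yellow', 'blue', 'my'] (min_width=14, slack=4)
Line 2: ['bean', 'desert', 'were'] (min_width=16, slack=2)
Line 3: ['will', 'no', 'one', 'a'] (min_width=13, slack=5)
Line 4: ['evening', 'evening'] (min_width=15, slack=3)
Line 5: ['purple', 'valley', 'of'] (min_width=16, slack=2)
Line 6: ['time', 'magnetic', 'who'] (min_width=17, slack=1)
Line 7: ['be'] (min_width=2, slack=16)

Answer: bean desert were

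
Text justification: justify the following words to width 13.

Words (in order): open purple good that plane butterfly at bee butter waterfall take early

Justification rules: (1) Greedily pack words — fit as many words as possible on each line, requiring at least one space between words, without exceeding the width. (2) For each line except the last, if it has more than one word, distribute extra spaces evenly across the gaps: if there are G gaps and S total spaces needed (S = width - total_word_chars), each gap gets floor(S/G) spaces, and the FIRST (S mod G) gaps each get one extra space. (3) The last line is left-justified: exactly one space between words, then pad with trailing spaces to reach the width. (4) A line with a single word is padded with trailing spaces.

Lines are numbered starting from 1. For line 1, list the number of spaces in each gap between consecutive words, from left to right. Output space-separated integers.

Line 1: ['open', 'purple'] (min_width=11, slack=2)
Line 2: ['good', 'that'] (min_width=9, slack=4)
Line 3: ['plane'] (min_width=5, slack=8)
Line 4: ['butterfly', 'at'] (min_width=12, slack=1)
Line 5: ['bee', 'butter'] (min_width=10, slack=3)
Line 6: ['waterfall'] (min_width=9, slack=4)
Line 7: ['take', 'early'] (min_width=10, slack=3)

Answer: 3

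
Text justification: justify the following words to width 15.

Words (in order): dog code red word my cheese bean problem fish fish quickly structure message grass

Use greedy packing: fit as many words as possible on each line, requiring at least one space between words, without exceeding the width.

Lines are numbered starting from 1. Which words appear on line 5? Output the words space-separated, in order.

Answer: quickly

Derivation:
Line 1: ['dog', 'code', 'red'] (min_width=12, slack=3)
Line 2: ['word', 'my', 'cheese'] (min_width=14, slack=1)
Line 3: ['bean', 'problem'] (min_width=12, slack=3)
Line 4: ['fish', 'fish'] (min_width=9, slack=6)
Line 5: ['quickly'] (min_width=7, slack=8)
Line 6: ['structure'] (min_width=9, slack=6)
Line 7: ['message', 'grass'] (min_width=13, slack=2)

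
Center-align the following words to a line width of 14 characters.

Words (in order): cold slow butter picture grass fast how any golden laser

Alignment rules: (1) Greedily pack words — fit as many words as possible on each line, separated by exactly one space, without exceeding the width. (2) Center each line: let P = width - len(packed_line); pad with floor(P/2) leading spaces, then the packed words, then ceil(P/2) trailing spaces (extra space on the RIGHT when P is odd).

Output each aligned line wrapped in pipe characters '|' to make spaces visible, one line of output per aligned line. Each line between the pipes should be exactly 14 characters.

Answer: |  cold slow   |
|butter picture|
|grass fast how|
|  any golden  |
|    laser     |

Derivation:
Line 1: ['cold', 'slow'] (min_width=9, slack=5)
Line 2: ['butter', 'picture'] (min_width=14, slack=0)
Line 3: ['grass', 'fast', 'how'] (min_width=14, slack=0)
Line 4: ['any', 'golden'] (min_width=10, slack=4)
Line 5: ['laser'] (min_width=5, slack=9)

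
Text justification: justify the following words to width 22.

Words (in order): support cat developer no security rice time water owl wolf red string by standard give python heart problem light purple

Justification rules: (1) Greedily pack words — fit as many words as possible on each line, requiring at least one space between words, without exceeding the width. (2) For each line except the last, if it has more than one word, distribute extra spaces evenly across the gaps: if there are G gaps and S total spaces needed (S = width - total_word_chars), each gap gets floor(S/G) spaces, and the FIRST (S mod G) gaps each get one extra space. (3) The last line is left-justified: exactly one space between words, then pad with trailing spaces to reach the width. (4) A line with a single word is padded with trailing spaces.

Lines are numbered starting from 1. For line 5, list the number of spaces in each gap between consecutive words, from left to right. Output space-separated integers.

Answer: 4 3

Derivation:
Line 1: ['support', 'cat', 'developer'] (min_width=21, slack=1)
Line 2: ['no', 'security', 'rice', 'time'] (min_width=21, slack=1)
Line 3: ['water', 'owl', 'wolf', 'red'] (min_width=18, slack=4)
Line 4: ['string', 'by', 'standard'] (min_width=18, slack=4)
Line 5: ['give', 'python', 'heart'] (min_width=17, slack=5)
Line 6: ['problem', 'light', 'purple'] (min_width=20, slack=2)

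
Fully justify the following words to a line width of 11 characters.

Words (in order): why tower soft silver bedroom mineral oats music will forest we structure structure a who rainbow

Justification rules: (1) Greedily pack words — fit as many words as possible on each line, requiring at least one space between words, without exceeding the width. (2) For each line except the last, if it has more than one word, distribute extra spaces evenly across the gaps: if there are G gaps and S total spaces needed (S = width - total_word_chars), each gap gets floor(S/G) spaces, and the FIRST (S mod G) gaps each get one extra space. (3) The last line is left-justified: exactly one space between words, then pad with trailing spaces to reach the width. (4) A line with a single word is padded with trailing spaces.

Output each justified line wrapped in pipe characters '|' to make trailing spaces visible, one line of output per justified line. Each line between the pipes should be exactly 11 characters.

Line 1: ['why', 'tower'] (min_width=9, slack=2)
Line 2: ['soft', 'silver'] (min_width=11, slack=0)
Line 3: ['bedroom'] (min_width=7, slack=4)
Line 4: ['mineral'] (min_width=7, slack=4)
Line 5: ['oats', 'music'] (min_width=10, slack=1)
Line 6: ['will', 'forest'] (min_width=11, slack=0)
Line 7: ['we'] (min_width=2, slack=9)
Line 8: ['structure'] (min_width=9, slack=2)
Line 9: ['structure', 'a'] (min_width=11, slack=0)
Line 10: ['who', 'rainbow'] (min_width=11, slack=0)

Answer: |why   tower|
|soft silver|
|bedroom    |
|mineral    |
|oats  music|
|will forest|
|we         |
|structure  |
|structure a|
|who rainbow|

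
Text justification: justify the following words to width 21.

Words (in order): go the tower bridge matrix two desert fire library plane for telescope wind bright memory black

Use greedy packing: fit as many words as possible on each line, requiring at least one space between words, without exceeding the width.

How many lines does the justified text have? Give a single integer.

Answer: 5

Derivation:
Line 1: ['go', 'the', 'tower', 'bridge'] (min_width=19, slack=2)
Line 2: ['matrix', 'two', 'desert'] (min_width=17, slack=4)
Line 3: ['fire', 'library', 'plane'] (min_width=18, slack=3)
Line 4: ['for', 'telescope', 'wind'] (min_width=18, slack=3)
Line 5: ['bright', 'memory', 'black'] (min_width=19, slack=2)
Total lines: 5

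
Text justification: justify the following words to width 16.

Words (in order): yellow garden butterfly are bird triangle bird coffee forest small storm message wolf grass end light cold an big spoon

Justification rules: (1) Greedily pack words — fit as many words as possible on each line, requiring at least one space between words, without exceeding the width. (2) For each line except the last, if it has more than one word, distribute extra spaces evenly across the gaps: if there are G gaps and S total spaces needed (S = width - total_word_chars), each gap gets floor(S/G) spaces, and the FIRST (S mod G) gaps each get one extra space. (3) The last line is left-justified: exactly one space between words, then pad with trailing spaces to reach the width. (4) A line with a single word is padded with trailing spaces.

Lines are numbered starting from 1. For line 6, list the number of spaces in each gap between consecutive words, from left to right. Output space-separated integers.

Line 1: ['yellow', 'garden'] (min_width=13, slack=3)
Line 2: ['butterfly', 'are'] (min_width=13, slack=3)
Line 3: ['bird', 'triangle'] (min_width=13, slack=3)
Line 4: ['bird', 'coffee'] (min_width=11, slack=5)
Line 5: ['forest', 'small'] (min_width=12, slack=4)
Line 6: ['storm', 'message'] (min_width=13, slack=3)
Line 7: ['wolf', 'grass', 'end'] (min_width=14, slack=2)
Line 8: ['light', 'cold', 'an'] (min_width=13, slack=3)
Line 9: ['big', 'spoon'] (min_width=9, slack=7)

Answer: 4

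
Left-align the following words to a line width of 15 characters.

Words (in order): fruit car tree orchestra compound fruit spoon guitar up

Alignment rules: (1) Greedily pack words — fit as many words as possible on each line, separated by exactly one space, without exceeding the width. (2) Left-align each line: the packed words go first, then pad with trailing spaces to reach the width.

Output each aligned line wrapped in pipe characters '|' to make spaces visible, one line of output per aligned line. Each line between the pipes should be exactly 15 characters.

Answer: |fruit car tree |
|orchestra      |
|compound fruit |
|spoon guitar up|

Derivation:
Line 1: ['fruit', 'car', 'tree'] (min_width=14, slack=1)
Line 2: ['orchestra'] (min_width=9, slack=6)
Line 3: ['compound', 'fruit'] (min_width=14, slack=1)
Line 4: ['spoon', 'guitar', 'up'] (min_width=15, slack=0)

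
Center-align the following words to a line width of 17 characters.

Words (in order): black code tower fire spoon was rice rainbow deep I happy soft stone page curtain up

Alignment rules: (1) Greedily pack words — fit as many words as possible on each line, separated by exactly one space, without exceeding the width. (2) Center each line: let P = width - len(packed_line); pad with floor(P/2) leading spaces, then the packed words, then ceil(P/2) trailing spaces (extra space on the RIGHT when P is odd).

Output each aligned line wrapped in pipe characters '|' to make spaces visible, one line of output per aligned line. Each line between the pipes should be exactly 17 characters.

Answer: |black code tower |
| fire spoon was  |
|rice rainbow deep|
|  I happy soft   |
|   stone page    |
|   curtain up    |

Derivation:
Line 1: ['black', 'code', 'tower'] (min_width=16, slack=1)
Line 2: ['fire', 'spoon', 'was'] (min_width=14, slack=3)
Line 3: ['rice', 'rainbow', 'deep'] (min_width=17, slack=0)
Line 4: ['I', 'happy', 'soft'] (min_width=12, slack=5)
Line 5: ['stone', 'page'] (min_width=10, slack=7)
Line 6: ['curtain', 'up'] (min_width=10, slack=7)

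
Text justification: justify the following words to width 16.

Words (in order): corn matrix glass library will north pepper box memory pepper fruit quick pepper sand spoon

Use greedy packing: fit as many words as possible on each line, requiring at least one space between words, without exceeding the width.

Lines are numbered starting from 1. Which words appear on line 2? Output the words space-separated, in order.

Answer: glass library

Derivation:
Line 1: ['corn', 'matrix'] (min_width=11, slack=5)
Line 2: ['glass', 'library'] (min_width=13, slack=3)
Line 3: ['will', 'north'] (min_width=10, slack=6)
Line 4: ['pepper', 'box'] (min_width=10, slack=6)
Line 5: ['memory', 'pepper'] (min_width=13, slack=3)
Line 6: ['fruit', 'quick'] (min_width=11, slack=5)
Line 7: ['pepper', 'sand'] (min_width=11, slack=5)
Line 8: ['spoon'] (min_width=5, slack=11)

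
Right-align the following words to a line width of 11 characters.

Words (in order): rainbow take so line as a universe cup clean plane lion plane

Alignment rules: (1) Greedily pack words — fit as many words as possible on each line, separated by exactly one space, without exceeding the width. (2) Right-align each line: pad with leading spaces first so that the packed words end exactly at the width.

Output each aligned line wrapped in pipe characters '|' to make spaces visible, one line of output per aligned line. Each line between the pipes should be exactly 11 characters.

Answer: |    rainbow|
|    take so|
|  line as a|
|   universe|
|  cup clean|
| plane lion|
|      plane|

Derivation:
Line 1: ['rainbow'] (min_width=7, slack=4)
Line 2: ['take', 'so'] (min_width=7, slack=4)
Line 3: ['line', 'as', 'a'] (min_width=9, slack=2)
Line 4: ['universe'] (min_width=8, slack=3)
Line 5: ['cup', 'clean'] (min_width=9, slack=2)
Line 6: ['plane', 'lion'] (min_width=10, slack=1)
Line 7: ['plane'] (min_width=5, slack=6)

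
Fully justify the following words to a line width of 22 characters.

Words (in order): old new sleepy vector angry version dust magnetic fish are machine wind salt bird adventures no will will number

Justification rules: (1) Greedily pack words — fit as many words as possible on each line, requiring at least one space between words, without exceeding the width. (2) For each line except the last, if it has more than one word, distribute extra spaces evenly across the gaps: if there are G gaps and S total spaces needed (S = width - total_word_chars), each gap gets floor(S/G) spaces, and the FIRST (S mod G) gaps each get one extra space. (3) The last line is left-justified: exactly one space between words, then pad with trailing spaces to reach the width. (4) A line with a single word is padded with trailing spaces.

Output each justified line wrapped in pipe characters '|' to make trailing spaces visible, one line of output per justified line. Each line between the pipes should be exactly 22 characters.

Line 1: ['old', 'new', 'sleepy', 'vector'] (min_width=21, slack=1)
Line 2: ['angry', 'version', 'dust'] (min_width=18, slack=4)
Line 3: ['magnetic', 'fish', 'are'] (min_width=17, slack=5)
Line 4: ['machine', 'wind', 'salt', 'bird'] (min_width=22, slack=0)
Line 5: ['adventures', 'no', 'will'] (min_width=18, slack=4)
Line 6: ['will', 'number'] (min_width=11, slack=11)

Answer: |old  new sleepy vector|
|angry   version   dust|
|magnetic    fish   are|
|machine wind salt bird|
|adventures   no   will|
|will number           |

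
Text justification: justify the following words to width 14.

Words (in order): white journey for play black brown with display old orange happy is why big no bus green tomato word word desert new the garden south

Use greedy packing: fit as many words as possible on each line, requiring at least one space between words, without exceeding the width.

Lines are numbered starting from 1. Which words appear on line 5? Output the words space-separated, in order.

Answer: orange happy

Derivation:
Line 1: ['white', 'journey'] (min_width=13, slack=1)
Line 2: ['for', 'play', 'black'] (min_width=14, slack=0)
Line 3: ['brown', 'with'] (min_width=10, slack=4)
Line 4: ['display', 'old'] (min_width=11, slack=3)
Line 5: ['orange', 'happy'] (min_width=12, slack=2)
Line 6: ['is', 'why', 'big', 'no'] (min_width=13, slack=1)
Line 7: ['bus', 'green'] (min_width=9, slack=5)
Line 8: ['tomato', 'word'] (min_width=11, slack=3)
Line 9: ['word', 'desert'] (min_width=11, slack=3)
Line 10: ['new', 'the', 'garden'] (min_width=14, slack=0)
Line 11: ['south'] (min_width=5, slack=9)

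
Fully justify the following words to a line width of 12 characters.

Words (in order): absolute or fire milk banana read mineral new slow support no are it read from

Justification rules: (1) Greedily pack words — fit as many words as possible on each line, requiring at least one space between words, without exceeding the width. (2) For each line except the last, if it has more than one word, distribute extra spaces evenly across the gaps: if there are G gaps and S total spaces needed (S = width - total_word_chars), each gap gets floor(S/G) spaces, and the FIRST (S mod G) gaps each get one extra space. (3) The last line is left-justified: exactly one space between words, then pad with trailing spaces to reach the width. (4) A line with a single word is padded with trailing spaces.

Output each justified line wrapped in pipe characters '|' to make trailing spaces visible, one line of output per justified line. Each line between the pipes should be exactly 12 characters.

Line 1: ['absolute', 'or'] (min_width=11, slack=1)
Line 2: ['fire', 'milk'] (min_width=9, slack=3)
Line 3: ['banana', 'read'] (min_width=11, slack=1)
Line 4: ['mineral', 'new'] (min_width=11, slack=1)
Line 5: ['slow', 'support'] (min_width=12, slack=0)
Line 6: ['no', 'are', 'it'] (min_width=9, slack=3)
Line 7: ['read', 'from'] (min_width=9, slack=3)

Answer: |absolute  or|
|fire    milk|
|banana  read|
|mineral  new|
|slow support|
|no   are  it|
|read from   |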